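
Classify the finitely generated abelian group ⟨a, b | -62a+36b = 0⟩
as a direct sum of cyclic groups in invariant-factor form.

rank_ℚ(R)=1; free=2−1=1
SNF(R) diag = [2] → torsion [2]

Answer: M ≅ ℤ^1 ⊕ ℤ/2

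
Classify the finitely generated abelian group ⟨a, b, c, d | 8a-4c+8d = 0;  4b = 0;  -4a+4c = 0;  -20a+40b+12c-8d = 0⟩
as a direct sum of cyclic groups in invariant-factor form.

rank_ℚ(R)=4; free=4−4=0
SNF(R) diag = [4, 4, 4, 8] → torsion [4, 4, 4, 8]

Answer: M ≅ ℤ/4 ⊕ ℤ/4 ⊕ ℤ/4 ⊕ ℤ/8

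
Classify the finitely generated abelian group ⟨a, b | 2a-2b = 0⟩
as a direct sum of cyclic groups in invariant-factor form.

rank_ℚ(R)=1; free=2−1=1
SNF(R) diag = [2] → torsion [2]

Answer: M ≅ ℤ^1 ⊕ ℤ/2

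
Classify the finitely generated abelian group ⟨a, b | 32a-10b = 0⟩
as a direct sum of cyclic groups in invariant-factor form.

rank_ℚ(R)=1; free=2−1=1
SNF(R) diag = [2] → torsion [2]

Answer: M ≅ ℤ^1 ⊕ ℤ/2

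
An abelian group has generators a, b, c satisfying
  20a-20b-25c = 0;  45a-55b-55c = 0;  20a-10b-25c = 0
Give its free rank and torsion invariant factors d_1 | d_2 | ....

Answer: M ≅ ℤ/5 ⊕ ℤ/5 ⊕ ℤ/10

Derivation:
rank_ℚ(R)=3; free=3−3=0
SNF(R) diag = [5, 5, 10] → torsion [5, 5, 10]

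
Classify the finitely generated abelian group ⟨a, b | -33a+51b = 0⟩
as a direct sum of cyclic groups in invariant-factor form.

rank_ℚ(R)=1; free=2−1=1
SNF(R) diag = [3] → torsion [3]

Answer: M ≅ ℤ^1 ⊕ ℤ/3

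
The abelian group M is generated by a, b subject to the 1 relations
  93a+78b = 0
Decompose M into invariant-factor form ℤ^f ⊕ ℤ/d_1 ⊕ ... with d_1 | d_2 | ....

Answer: M ≅ ℤ^1 ⊕ ℤ/3

Derivation:
rank_ℚ(R)=1; free=2−1=1
SNF(R) diag = [3] → torsion [3]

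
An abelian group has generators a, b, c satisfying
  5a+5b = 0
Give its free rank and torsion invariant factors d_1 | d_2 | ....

Answer: M ≅ ℤ^2 ⊕ ℤ/5

Derivation:
rank_ℚ(R)=1; free=3−1=2
SNF(R) diag = [5] → torsion [5]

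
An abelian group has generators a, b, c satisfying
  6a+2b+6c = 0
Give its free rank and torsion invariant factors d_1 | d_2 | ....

Answer: M ≅ ℤ^2 ⊕ ℤ/2

Derivation:
rank_ℚ(R)=1; free=3−1=2
SNF(R) diag = [2] → torsion [2]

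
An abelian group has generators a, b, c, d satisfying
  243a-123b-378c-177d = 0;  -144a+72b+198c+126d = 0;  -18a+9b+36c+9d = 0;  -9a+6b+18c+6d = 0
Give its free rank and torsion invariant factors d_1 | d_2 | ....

rank_ℚ(R)=4; free=4−4=0
SNF(R) diag = [3, 9, 18, 54] → torsion [3, 9, 18, 54]

Answer: M ≅ ℤ/3 ⊕ ℤ/9 ⊕ ℤ/18 ⊕ ℤ/54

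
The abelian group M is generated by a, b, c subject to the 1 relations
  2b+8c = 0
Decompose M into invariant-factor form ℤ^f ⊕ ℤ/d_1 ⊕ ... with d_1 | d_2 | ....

rank_ℚ(R)=1; free=3−1=2
SNF(R) diag = [2] → torsion [2]

Answer: M ≅ ℤ^2 ⊕ ℤ/2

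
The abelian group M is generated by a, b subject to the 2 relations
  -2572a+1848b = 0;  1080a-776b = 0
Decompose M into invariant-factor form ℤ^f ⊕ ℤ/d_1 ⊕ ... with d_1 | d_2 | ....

Answer: M ≅ ℤ/4 ⊕ ℤ/8

Derivation:
rank_ℚ(R)=2; free=2−2=0
SNF(R) diag = [4, 8] → torsion [4, 8]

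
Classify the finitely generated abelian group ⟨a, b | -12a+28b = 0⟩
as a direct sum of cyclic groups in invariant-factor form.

rank_ℚ(R)=1; free=2−1=1
SNF(R) diag = [4] → torsion [4]

Answer: M ≅ ℤ^1 ⊕ ℤ/4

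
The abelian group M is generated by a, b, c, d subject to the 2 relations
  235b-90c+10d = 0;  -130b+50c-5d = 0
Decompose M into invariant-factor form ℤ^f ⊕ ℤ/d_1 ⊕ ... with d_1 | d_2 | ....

Answer: M ≅ ℤ^2 ⊕ ℤ/5 ⊕ ℤ/5

Derivation:
rank_ℚ(R)=2; free=4−2=2
SNF(R) diag = [5, 5] → torsion [5, 5]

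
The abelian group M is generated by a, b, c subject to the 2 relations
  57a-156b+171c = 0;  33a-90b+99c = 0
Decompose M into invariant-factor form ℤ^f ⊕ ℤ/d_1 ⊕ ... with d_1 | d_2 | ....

rank_ℚ(R)=2; free=3−2=1
SNF(R) diag = [3, 6] → torsion [3, 6]

Answer: M ≅ ℤ^1 ⊕ ℤ/3 ⊕ ℤ/6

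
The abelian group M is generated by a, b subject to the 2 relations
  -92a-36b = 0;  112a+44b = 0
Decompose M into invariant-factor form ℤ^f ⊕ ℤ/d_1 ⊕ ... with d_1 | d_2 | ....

Answer: M ≅ ℤ/4 ⊕ ℤ/4

Derivation:
rank_ℚ(R)=2; free=2−2=0
SNF(R) diag = [4, 4] → torsion [4, 4]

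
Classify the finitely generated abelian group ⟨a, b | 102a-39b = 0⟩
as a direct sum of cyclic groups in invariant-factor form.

rank_ℚ(R)=1; free=2−1=1
SNF(R) diag = [3] → torsion [3]

Answer: M ≅ ℤ^1 ⊕ ℤ/3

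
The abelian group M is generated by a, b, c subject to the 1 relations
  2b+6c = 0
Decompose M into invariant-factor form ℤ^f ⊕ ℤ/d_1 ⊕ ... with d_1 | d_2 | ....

rank_ℚ(R)=1; free=3−1=2
SNF(R) diag = [2] → torsion [2]

Answer: M ≅ ℤ^2 ⊕ ℤ/2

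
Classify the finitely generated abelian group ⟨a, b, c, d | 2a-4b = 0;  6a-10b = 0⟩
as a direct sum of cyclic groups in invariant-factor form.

Answer: M ≅ ℤ^2 ⊕ ℤ/2 ⊕ ℤ/2

Derivation:
rank_ℚ(R)=2; free=4−2=2
SNF(R) diag = [2, 2] → torsion [2, 2]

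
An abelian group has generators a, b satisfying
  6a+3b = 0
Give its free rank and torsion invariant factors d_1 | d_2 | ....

Answer: M ≅ ℤ^1 ⊕ ℤ/3

Derivation:
rank_ℚ(R)=1; free=2−1=1
SNF(R) diag = [3] → torsion [3]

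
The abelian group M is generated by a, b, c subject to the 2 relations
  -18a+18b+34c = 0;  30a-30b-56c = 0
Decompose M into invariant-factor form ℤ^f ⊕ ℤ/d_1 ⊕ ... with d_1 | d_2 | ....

rank_ℚ(R)=2; free=3−2=1
SNF(R) diag = [2, 6] → torsion [2, 6]

Answer: M ≅ ℤ^1 ⊕ ℤ/2 ⊕ ℤ/6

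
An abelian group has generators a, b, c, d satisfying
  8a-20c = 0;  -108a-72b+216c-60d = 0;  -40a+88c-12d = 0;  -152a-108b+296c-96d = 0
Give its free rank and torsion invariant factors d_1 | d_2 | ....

Answer: M ≅ ℤ/4 ⊕ ℤ/12 ⊕ ℤ/12 ⊕ ℤ/36

Derivation:
rank_ℚ(R)=4; free=4−4=0
SNF(R) diag = [4, 12, 12, 36] → torsion [4, 12, 12, 36]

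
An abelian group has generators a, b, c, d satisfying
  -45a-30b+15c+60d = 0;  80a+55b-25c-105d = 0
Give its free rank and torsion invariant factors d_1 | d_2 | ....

Answer: M ≅ ℤ^2 ⊕ ℤ/5 ⊕ ℤ/15

Derivation:
rank_ℚ(R)=2; free=4−2=2
SNF(R) diag = [5, 15] → torsion [5, 15]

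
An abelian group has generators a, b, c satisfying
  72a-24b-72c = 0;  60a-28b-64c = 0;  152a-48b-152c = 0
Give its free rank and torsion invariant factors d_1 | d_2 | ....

rank_ℚ(R)=3; free=3−3=0
SNF(R) diag = [4, 8, 24] → torsion [4, 8, 24]

Answer: M ≅ ℤ/4 ⊕ ℤ/8 ⊕ ℤ/24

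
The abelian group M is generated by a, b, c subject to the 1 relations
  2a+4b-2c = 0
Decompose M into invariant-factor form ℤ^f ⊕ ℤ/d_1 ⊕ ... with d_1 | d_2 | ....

Answer: M ≅ ℤ^2 ⊕ ℤ/2

Derivation:
rank_ℚ(R)=1; free=3−1=2
SNF(R) diag = [2] → torsion [2]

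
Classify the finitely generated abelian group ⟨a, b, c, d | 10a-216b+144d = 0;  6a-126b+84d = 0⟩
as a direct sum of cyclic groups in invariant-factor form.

rank_ℚ(R)=2; free=4−2=2
SNF(R) diag = [2, 6] → torsion [2, 6]

Answer: M ≅ ℤ^2 ⊕ ℤ/2 ⊕ ℤ/6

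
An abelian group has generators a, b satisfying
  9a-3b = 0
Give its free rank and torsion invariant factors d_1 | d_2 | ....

rank_ℚ(R)=1; free=2−1=1
SNF(R) diag = [3] → torsion [3]

Answer: M ≅ ℤ^1 ⊕ ℤ/3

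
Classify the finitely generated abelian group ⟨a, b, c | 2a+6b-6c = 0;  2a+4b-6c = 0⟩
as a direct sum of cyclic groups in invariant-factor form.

Answer: M ≅ ℤ^1 ⊕ ℤ/2 ⊕ ℤ/2

Derivation:
rank_ℚ(R)=2; free=3−2=1
SNF(R) diag = [2, 2] → torsion [2, 2]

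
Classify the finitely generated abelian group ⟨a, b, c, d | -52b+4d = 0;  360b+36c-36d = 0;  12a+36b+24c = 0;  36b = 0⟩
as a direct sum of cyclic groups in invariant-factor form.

Answer: M ≅ ℤ/4 ⊕ ℤ/12 ⊕ ℤ/36 ⊕ ℤ/36

Derivation:
rank_ℚ(R)=4; free=4−4=0
SNF(R) diag = [4, 12, 36, 36] → torsion [4, 12, 36, 36]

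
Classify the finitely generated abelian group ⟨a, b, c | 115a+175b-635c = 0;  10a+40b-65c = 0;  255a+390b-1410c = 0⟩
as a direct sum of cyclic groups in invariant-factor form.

rank_ℚ(R)=3; free=3−3=0
SNF(R) diag = [5, 15, 45] → torsion [5, 15, 45]

Answer: M ≅ ℤ/5 ⊕ ℤ/15 ⊕ ℤ/45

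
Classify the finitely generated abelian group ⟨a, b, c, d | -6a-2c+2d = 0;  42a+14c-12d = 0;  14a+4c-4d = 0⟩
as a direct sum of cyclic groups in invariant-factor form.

Answer: M ≅ ℤ^1 ⊕ ℤ/2 ⊕ ℤ/2 ⊕ ℤ/2

Derivation:
rank_ℚ(R)=3; free=4−3=1
SNF(R) diag = [2, 2, 2] → torsion [2, 2, 2]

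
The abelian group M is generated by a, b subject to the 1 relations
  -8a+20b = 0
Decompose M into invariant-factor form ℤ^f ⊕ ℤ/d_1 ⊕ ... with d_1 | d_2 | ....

Answer: M ≅ ℤ^1 ⊕ ℤ/4

Derivation:
rank_ℚ(R)=1; free=2−1=1
SNF(R) diag = [4] → torsion [4]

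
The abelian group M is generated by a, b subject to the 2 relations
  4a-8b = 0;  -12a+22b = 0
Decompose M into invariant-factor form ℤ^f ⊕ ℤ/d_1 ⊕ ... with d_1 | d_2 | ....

rank_ℚ(R)=2; free=2−2=0
SNF(R) diag = [2, 4] → torsion [2, 4]

Answer: M ≅ ℤ/2 ⊕ ℤ/4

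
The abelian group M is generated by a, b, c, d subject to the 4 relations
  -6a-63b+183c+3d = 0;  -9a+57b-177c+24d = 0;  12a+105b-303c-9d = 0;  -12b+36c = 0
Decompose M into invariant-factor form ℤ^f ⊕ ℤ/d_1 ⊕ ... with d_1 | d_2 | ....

Answer: M ≅ ℤ/3 ⊕ ℤ/3 ⊕ ℤ/6 ⊕ ℤ/12

Derivation:
rank_ℚ(R)=4; free=4−4=0
SNF(R) diag = [3, 3, 6, 12] → torsion [3, 3, 6, 12]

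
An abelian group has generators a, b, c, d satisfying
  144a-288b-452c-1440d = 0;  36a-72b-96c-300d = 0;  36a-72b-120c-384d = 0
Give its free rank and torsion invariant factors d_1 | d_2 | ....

rank_ℚ(R)=3; free=4−3=1
SNF(R) diag = [4, 12, 36] → torsion [4, 12, 36]

Answer: M ≅ ℤ^1 ⊕ ℤ/4 ⊕ ℤ/12 ⊕ ℤ/36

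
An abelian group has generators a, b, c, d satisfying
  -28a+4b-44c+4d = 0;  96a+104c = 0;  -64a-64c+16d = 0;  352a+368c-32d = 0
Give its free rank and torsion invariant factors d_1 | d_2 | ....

Answer: M ≅ ℤ/4 ⊕ ℤ/8 ⊕ ℤ/16 ⊕ ℤ/32

Derivation:
rank_ℚ(R)=4; free=4−4=0
SNF(R) diag = [4, 8, 16, 32] → torsion [4, 8, 16, 32]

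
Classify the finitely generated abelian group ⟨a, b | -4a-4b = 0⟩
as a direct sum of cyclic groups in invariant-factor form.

Answer: M ≅ ℤ^1 ⊕ ℤ/4

Derivation:
rank_ℚ(R)=1; free=2−1=1
SNF(R) diag = [4] → torsion [4]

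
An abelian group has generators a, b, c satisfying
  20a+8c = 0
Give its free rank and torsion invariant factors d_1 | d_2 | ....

rank_ℚ(R)=1; free=3−1=2
SNF(R) diag = [4] → torsion [4]

Answer: M ≅ ℤ^2 ⊕ ℤ/4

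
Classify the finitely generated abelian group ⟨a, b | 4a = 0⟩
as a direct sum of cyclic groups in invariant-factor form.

rank_ℚ(R)=1; free=2−1=1
SNF(R) diag = [4] → torsion [4]

Answer: M ≅ ℤ^1 ⊕ ℤ/4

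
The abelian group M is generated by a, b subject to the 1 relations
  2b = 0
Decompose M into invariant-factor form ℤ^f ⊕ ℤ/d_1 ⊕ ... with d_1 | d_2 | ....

Answer: M ≅ ℤ^1 ⊕ ℤ/2

Derivation:
rank_ℚ(R)=1; free=2−1=1
SNF(R) diag = [2] → torsion [2]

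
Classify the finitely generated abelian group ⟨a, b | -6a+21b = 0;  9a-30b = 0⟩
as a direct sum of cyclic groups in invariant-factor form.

Answer: M ≅ ℤ/3 ⊕ ℤ/3

Derivation:
rank_ℚ(R)=2; free=2−2=0
SNF(R) diag = [3, 3] → torsion [3, 3]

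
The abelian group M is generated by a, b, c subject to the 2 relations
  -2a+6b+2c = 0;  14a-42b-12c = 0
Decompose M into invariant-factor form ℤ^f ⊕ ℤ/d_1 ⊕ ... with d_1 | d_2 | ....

Answer: M ≅ ℤ^1 ⊕ ℤ/2 ⊕ ℤ/2

Derivation:
rank_ℚ(R)=2; free=3−2=1
SNF(R) diag = [2, 2] → torsion [2, 2]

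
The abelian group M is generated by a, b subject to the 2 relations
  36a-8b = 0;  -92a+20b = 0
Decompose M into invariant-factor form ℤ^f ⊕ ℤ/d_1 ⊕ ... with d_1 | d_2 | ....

Answer: M ≅ ℤ/4 ⊕ ℤ/4

Derivation:
rank_ℚ(R)=2; free=2−2=0
SNF(R) diag = [4, 4] → torsion [4, 4]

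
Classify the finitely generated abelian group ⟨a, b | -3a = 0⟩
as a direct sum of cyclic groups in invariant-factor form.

rank_ℚ(R)=1; free=2−1=1
SNF(R) diag = [3] → torsion [3]

Answer: M ≅ ℤ^1 ⊕ ℤ/3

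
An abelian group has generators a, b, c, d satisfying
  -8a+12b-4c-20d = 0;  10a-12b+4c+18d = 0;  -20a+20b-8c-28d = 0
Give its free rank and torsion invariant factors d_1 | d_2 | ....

rank_ℚ(R)=3; free=4−3=1
SNF(R) diag = [2, 4, 4] → torsion [2, 4, 4]

Answer: M ≅ ℤ^1 ⊕ ℤ/2 ⊕ ℤ/4 ⊕ ℤ/4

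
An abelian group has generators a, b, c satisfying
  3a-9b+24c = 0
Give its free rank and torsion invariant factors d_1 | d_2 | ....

rank_ℚ(R)=1; free=3−1=2
SNF(R) diag = [3] → torsion [3]

Answer: M ≅ ℤ^2 ⊕ ℤ/3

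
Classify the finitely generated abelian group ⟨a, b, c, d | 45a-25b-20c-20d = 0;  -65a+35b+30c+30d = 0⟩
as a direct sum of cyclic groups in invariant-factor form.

rank_ℚ(R)=2; free=4−2=2
SNF(R) diag = [5, 10] → torsion [5, 10]

Answer: M ≅ ℤ^2 ⊕ ℤ/5 ⊕ ℤ/10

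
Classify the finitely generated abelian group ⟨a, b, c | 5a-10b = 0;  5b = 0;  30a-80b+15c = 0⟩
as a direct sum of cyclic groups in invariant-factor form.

rank_ℚ(R)=3; free=3−3=0
SNF(R) diag = [5, 5, 15] → torsion [5, 5, 15]

Answer: M ≅ ℤ/5 ⊕ ℤ/5 ⊕ ℤ/15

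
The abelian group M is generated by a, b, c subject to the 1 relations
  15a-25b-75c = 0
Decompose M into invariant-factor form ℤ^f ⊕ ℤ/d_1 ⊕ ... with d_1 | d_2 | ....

rank_ℚ(R)=1; free=3−1=2
SNF(R) diag = [5] → torsion [5]

Answer: M ≅ ℤ^2 ⊕ ℤ/5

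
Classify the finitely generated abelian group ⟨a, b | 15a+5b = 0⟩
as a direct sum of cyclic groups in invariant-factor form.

rank_ℚ(R)=1; free=2−1=1
SNF(R) diag = [5] → torsion [5]

Answer: M ≅ ℤ^1 ⊕ ℤ/5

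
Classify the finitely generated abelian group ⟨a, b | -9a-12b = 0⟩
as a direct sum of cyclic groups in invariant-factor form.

Answer: M ≅ ℤ^1 ⊕ ℤ/3

Derivation:
rank_ℚ(R)=1; free=2−1=1
SNF(R) diag = [3] → torsion [3]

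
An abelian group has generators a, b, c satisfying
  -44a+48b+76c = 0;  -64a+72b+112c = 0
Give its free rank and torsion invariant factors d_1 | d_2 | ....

rank_ℚ(R)=2; free=3−2=1
SNF(R) diag = [4, 8] → torsion [4, 8]

Answer: M ≅ ℤ^1 ⊕ ℤ/4 ⊕ ℤ/8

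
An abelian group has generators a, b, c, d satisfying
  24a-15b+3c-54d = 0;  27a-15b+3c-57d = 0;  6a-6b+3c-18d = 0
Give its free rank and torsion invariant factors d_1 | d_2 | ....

rank_ℚ(R)=3; free=4−3=1
SNF(R) diag = [3, 3, 9] → torsion [3, 3, 9]

Answer: M ≅ ℤ^1 ⊕ ℤ/3 ⊕ ℤ/3 ⊕ ℤ/9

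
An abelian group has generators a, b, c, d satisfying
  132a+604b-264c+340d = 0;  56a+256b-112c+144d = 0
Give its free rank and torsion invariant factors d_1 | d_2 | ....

rank_ℚ(R)=2; free=4−2=2
SNF(R) diag = [4, 8] → torsion [4, 8]

Answer: M ≅ ℤ^2 ⊕ ℤ/4 ⊕ ℤ/8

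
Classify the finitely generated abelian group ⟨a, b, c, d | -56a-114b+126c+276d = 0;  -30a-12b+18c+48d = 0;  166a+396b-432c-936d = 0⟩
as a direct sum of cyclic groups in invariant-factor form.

rank_ℚ(R)=3; free=4−3=1
SNF(R) diag = [2, 6, 18] → torsion [2, 6, 18]

Answer: M ≅ ℤ^1 ⊕ ℤ/2 ⊕ ℤ/6 ⊕ ℤ/18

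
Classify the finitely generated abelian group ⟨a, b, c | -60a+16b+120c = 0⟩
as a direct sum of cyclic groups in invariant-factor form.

Answer: M ≅ ℤ^2 ⊕ ℤ/4

Derivation:
rank_ℚ(R)=1; free=3−1=2
SNF(R) diag = [4] → torsion [4]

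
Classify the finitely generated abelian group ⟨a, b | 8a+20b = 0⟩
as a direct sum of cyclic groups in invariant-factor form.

Answer: M ≅ ℤ^1 ⊕ ℤ/4

Derivation:
rank_ℚ(R)=1; free=2−1=1
SNF(R) diag = [4] → torsion [4]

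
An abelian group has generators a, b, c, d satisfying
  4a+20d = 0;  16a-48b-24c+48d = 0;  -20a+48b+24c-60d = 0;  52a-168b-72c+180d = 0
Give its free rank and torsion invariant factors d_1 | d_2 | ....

rank_ℚ(R)=4; free=4−4=0
SNF(R) diag = [4, 8, 24, 24] → torsion [4, 8, 24, 24]

Answer: M ≅ ℤ/4 ⊕ ℤ/8 ⊕ ℤ/24 ⊕ ℤ/24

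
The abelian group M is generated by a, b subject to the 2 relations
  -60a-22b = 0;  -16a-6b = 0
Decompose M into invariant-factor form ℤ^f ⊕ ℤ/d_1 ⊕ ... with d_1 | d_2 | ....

Answer: M ≅ ℤ/2 ⊕ ℤ/4

Derivation:
rank_ℚ(R)=2; free=2−2=0
SNF(R) diag = [2, 4] → torsion [2, 4]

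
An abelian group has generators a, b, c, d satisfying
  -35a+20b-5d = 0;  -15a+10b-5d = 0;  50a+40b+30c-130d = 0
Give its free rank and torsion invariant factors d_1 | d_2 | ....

rank_ℚ(R)=3; free=4−3=1
SNF(R) diag = [5, 10, 30] → torsion [5, 10, 30]

Answer: M ≅ ℤ^1 ⊕ ℤ/5 ⊕ ℤ/10 ⊕ ℤ/30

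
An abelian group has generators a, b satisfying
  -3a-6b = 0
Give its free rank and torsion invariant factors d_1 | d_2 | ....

rank_ℚ(R)=1; free=2−1=1
SNF(R) diag = [3] → torsion [3]

Answer: M ≅ ℤ^1 ⊕ ℤ/3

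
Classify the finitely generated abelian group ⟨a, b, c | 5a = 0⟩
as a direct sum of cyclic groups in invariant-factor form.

rank_ℚ(R)=1; free=3−1=2
SNF(R) diag = [5] → torsion [5]

Answer: M ≅ ℤ^2 ⊕ ℤ/5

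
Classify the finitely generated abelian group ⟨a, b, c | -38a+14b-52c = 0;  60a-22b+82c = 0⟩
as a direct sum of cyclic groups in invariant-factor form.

rank_ℚ(R)=2; free=3−2=1
SNF(R) diag = [2, 2] → torsion [2, 2]

Answer: M ≅ ℤ^1 ⊕ ℤ/2 ⊕ ℤ/2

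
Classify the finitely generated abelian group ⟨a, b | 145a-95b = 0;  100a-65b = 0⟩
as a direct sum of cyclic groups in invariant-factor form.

rank_ℚ(R)=2; free=2−2=0
SNF(R) diag = [5, 15] → torsion [5, 15]

Answer: M ≅ ℤ/5 ⊕ ℤ/15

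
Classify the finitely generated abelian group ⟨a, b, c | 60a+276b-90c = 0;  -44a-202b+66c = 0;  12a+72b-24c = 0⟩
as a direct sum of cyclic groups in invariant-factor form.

Answer: M ≅ ℤ/2 ⊕ ℤ/6 ⊕ ℤ/12

Derivation:
rank_ℚ(R)=3; free=3−3=0
SNF(R) diag = [2, 6, 12] → torsion [2, 6, 12]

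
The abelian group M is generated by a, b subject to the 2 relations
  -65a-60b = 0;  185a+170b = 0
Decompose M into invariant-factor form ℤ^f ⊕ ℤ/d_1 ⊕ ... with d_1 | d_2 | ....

rank_ℚ(R)=2; free=2−2=0
SNF(R) diag = [5, 10] → torsion [5, 10]

Answer: M ≅ ℤ/5 ⊕ ℤ/10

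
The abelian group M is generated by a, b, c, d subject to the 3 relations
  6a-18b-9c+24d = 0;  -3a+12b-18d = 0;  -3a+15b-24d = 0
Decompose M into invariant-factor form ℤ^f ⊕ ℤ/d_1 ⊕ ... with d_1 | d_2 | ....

Answer: M ≅ ℤ^1 ⊕ ℤ/3 ⊕ ℤ/3 ⊕ ℤ/9

Derivation:
rank_ℚ(R)=3; free=4−3=1
SNF(R) diag = [3, 3, 9] → torsion [3, 3, 9]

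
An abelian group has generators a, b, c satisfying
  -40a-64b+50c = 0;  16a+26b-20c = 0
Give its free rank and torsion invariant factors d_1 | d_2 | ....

rank_ℚ(R)=2; free=3−2=1
SNF(R) diag = [2, 2] → torsion [2, 2]

Answer: M ≅ ℤ^1 ⊕ ℤ/2 ⊕ ℤ/2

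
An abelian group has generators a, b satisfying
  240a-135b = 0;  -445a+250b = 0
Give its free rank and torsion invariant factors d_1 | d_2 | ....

rank_ℚ(R)=2; free=2−2=0
SNF(R) diag = [5, 15] → torsion [5, 15]

Answer: M ≅ ℤ/5 ⊕ ℤ/15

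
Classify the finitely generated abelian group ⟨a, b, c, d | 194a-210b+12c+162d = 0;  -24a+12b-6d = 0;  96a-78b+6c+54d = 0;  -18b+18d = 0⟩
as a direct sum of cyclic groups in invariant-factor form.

Answer: M ≅ ℤ/2 ⊕ ℤ/6 ⊕ ℤ/6 ⊕ ℤ/18

Derivation:
rank_ℚ(R)=4; free=4−4=0
SNF(R) diag = [2, 6, 6, 18] → torsion [2, 6, 6, 18]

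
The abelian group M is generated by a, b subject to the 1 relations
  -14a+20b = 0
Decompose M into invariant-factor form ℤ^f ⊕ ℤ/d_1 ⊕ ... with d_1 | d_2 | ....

rank_ℚ(R)=1; free=2−1=1
SNF(R) diag = [2] → torsion [2]

Answer: M ≅ ℤ^1 ⊕ ℤ/2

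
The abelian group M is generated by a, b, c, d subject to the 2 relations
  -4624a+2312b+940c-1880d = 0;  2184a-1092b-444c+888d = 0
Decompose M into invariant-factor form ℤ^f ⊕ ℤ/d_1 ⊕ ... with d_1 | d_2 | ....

rank_ℚ(R)=2; free=4−2=2
SNF(R) diag = [4, 12] → torsion [4, 12]

Answer: M ≅ ℤ^2 ⊕ ℤ/4 ⊕ ℤ/12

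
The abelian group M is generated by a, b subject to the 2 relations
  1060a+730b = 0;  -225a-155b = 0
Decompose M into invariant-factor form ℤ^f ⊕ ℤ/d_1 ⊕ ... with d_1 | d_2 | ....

Answer: M ≅ ℤ/5 ⊕ ℤ/10

Derivation:
rank_ℚ(R)=2; free=2−2=0
SNF(R) diag = [5, 10] → torsion [5, 10]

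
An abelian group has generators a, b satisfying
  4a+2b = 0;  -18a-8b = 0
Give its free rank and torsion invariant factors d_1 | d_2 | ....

rank_ℚ(R)=2; free=2−2=0
SNF(R) diag = [2, 2] → torsion [2, 2]

Answer: M ≅ ℤ/2 ⊕ ℤ/2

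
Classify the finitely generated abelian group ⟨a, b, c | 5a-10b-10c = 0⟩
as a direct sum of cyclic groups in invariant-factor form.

rank_ℚ(R)=1; free=3−1=2
SNF(R) diag = [5] → torsion [5]

Answer: M ≅ ℤ^2 ⊕ ℤ/5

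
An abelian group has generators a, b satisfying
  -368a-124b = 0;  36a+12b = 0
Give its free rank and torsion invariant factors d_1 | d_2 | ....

Answer: M ≅ ℤ/4 ⊕ ℤ/12

Derivation:
rank_ℚ(R)=2; free=2−2=0
SNF(R) diag = [4, 12] → torsion [4, 12]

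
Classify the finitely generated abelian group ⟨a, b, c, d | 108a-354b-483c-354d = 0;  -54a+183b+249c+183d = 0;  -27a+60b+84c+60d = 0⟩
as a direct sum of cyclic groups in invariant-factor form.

Answer: M ≅ ℤ^1 ⊕ ℤ/3 ⊕ ℤ/9 ⊕ ℤ/27

Derivation:
rank_ℚ(R)=3; free=4−3=1
SNF(R) diag = [3, 9, 27] → torsion [3, 9, 27]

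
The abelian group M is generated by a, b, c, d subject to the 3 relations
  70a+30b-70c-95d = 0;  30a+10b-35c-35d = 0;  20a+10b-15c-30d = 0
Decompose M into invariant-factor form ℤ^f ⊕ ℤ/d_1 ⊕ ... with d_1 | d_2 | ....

Answer: M ≅ ℤ^1 ⊕ ℤ/5 ⊕ ℤ/5 ⊕ ℤ/10

Derivation:
rank_ℚ(R)=3; free=4−3=1
SNF(R) diag = [5, 5, 10] → torsion [5, 5, 10]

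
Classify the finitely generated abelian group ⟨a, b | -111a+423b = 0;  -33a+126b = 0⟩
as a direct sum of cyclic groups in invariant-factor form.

Answer: M ≅ ℤ/3 ⊕ ℤ/9

Derivation:
rank_ℚ(R)=2; free=2−2=0
SNF(R) diag = [3, 9] → torsion [3, 9]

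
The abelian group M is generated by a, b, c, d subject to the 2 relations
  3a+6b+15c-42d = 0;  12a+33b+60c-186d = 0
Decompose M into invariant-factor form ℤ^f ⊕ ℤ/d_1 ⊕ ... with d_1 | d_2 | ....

Answer: M ≅ ℤ^2 ⊕ ℤ/3 ⊕ ℤ/9

Derivation:
rank_ℚ(R)=2; free=4−2=2
SNF(R) diag = [3, 9] → torsion [3, 9]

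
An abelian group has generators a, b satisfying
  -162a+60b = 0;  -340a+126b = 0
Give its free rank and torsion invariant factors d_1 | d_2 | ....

Answer: M ≅ ℤ/2 ⊕ ℤ/6

Derivation:
rank_ℚ(R)=2; free=2−2=0
SNF(R) diag = [2, 6] → torsion [2, 6]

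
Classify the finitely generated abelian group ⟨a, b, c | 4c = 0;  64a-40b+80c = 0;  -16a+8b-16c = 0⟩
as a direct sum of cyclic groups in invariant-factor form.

Answer: M ≅ ℤ/4 ⊕ ℤ/8 ⊕ ℤ/16

Derivation:
rank_ℚ(R)=3; free=3−3=0
SNF(R) diag = [4, 8, 16] → torsion [4, 8, 16]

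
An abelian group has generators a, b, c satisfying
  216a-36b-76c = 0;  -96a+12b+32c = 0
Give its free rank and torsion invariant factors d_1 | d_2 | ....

rank_ℚ(R)=2; free=3−2=1
SNF(R) diag = [4, 12] → torsion [4, 12]

Answer: M ≅ ℤ^1 ⊕ ℤ/4 ⊕ ℤ/12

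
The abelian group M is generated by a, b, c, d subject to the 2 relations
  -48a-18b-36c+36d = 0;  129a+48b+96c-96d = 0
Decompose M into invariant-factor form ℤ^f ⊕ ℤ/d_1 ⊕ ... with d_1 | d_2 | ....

Answer: M ≅ ℤ^2 ⊕ ℤ/3 ⊕ ℤ/6

Derivation:
rank_ℚ(R)=2; free=4−2=2
SNF(R) diag = [3, 6] → torsion [3, 6]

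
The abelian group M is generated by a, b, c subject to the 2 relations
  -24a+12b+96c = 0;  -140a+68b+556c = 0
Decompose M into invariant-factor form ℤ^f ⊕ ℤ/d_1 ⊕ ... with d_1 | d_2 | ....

rank_ℚ(R)=2; free=3−2=1
SNF(R) diag = [4, 12] → torsion [4, 12]

Answer: M ≅ ℤ^1 ⊕ ℤ/4 ⊕ ℤ/12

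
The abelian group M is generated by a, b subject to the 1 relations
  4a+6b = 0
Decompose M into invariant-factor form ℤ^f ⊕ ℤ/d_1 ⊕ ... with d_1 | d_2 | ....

rank_ℚ(R)=1; free=2−1=1
SNF(R) diag = [2] → torsion [2]

Answer: M ≅ ℤ^1 ⊕ ℤ/2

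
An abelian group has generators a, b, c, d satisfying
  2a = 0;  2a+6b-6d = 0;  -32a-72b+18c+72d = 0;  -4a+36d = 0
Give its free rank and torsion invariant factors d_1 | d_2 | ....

Answer: M ≅ ℤ/2 ⊕ ℤ/6 ⊕ ℤ/18 ⊕ ℤ/36

Derivation:
rank_ℚ(R)=4; free=4−4=0
SNF(R) diag = [2, 6, 18, 36] → torsion [2, 6, 18, 36]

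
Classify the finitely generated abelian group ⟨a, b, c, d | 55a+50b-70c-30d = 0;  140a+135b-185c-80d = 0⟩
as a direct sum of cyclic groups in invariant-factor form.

Answer: M ≅ ℤ^2 ⊕ ℤ/5 ⊕ ℤ/5

Derivation:
rank_ℚ(R)=2; free=4−2=2
SNF(R) diag = [5, 5] → torsion [5, 5]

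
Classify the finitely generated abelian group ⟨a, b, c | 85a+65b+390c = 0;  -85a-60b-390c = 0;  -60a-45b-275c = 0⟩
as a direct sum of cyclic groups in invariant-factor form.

Answer: M ≅ ℤ/5 ⊕ ℤ/5 ⊕ ℤ/5

Derivation:
rank_ℚ(R)=3; free=3−3=0
SNF(R) diag = [5, 5, 5] → torsion [5, 5, 5]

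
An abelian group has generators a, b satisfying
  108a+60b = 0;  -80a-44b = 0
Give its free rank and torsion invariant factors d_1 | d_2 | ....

rank_ℚ(R)=2; free=2−2=0
SNF(R) diag = [4, 12] → torsion [4, 12]

Answer: M ≅ ℤ/4 ⊕ ℤ/12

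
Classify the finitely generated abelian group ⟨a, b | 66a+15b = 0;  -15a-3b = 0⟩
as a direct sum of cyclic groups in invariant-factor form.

rank_ℚ(R)=2; free=2−2=0
SNF(R) diag = [3, 9] → torsion [3, 9]

Answer: M ≅ ℤ/3 ⊕ ℤ/9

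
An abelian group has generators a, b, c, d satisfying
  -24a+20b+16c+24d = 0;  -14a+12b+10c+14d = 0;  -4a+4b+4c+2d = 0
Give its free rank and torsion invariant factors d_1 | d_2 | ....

Answer: M ≅ ℤ^1 ⊕ ℤ/2 ⊕ ℤ/2 ⊕ ℤ/4

Derivation:
rank_ℚ(R)=3; free=4−3=1
SNF(R) diag = [2, 2, 4] → torsion [2, 2, 4]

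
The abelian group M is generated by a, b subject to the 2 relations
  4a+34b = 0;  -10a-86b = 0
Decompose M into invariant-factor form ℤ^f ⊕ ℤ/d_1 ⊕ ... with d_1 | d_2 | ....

Answer: M ≅ ℤ/2 ⊕ ℤ/2

Derivation:
rank_ℚ(R)=2; free=2−2=0
SNF(R) diag = [2, 2] → torsion [2, 2]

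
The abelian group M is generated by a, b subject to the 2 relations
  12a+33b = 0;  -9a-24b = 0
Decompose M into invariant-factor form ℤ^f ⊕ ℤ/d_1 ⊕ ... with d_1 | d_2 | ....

Answer: M ≅ ℤ/3 ⊕ ℤ/3

Derivation:
rank_ℚ(R)=2; free=2−2=0
SNF(R) diag = [3, 3] → torsion [3, 3]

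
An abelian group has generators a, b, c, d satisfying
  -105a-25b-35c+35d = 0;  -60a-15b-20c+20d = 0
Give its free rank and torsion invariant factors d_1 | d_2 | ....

Answer: M ≅ ℤ^2 ⊕ ℤ/5 ⊕ ℤ/5

Derivation:
rank_ℚ(R)=2; free=4−2=2
SNF(R) diag = [5, 5] → torsion [5, 5]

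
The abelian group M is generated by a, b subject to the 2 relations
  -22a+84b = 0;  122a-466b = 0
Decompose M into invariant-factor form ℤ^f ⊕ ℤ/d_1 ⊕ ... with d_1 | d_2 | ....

Answer: M ≅ ℤ/2 ⊕ ℤ/2

Derivation:
rank_ℚ(R)=2; free=2−2=0
SNF(R) diag = [2, 2] → torsion [2, 2]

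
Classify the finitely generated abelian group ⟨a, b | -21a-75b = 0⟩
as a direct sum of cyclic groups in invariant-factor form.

Answer: M ≅ ℤ^1 ⊕ ℤ/3

Derivation:
rank_ℚ(R)=1; free=2−1=1
SNF(R) diag = [3] → torsion [3]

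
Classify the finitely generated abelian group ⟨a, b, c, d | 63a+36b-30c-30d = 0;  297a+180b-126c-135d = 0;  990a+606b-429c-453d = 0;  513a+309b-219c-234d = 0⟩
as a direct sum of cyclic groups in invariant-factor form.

Answer: M ≅ ℤ/3 ⊕ ℤ/3 ⊕ ℤ/9 ⊕ ℤ/27

Derivation:
rank_ℚ(R)=4; free=4−4=0
SNF(R) diag = [3, 3, 9, 27] → torsion [3, 3, 9, 27]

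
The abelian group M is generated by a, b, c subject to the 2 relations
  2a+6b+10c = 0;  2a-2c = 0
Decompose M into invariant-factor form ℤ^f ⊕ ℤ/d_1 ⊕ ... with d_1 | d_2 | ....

Answer: M ≅ ℤ^1 ⊕ ℤ/2 ⊕ ℤ/6

Derivation:
rank_ℚ(R)=2; free=3−2=1
SNF(R) diag = [2, 6] → torsion [2, 6]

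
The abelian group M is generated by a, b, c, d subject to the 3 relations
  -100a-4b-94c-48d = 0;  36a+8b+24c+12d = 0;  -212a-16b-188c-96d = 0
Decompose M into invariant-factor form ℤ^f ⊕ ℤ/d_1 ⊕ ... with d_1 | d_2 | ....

Answer: M ≅ ℤ^1 ⊕ ℤ/2 ⊕ ℤ/4 ⊕ ℤ/12

Derivation:
rank_ℚ(R)=3; free=4−3=1
SNF(R) diag = [2, 4, 12] → torsion [2, 4, 12]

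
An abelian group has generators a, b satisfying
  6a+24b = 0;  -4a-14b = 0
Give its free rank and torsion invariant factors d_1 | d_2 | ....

Answer: M ≅ ℤ/2 ⊕ ℤ/6

Derivation:
rank_ℚ(R)=2; free=2−2=0
SNF(R) diag = [2, 6] → torsion [2, 6]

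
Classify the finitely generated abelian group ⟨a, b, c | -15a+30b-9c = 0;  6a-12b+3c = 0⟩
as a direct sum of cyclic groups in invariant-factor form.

Answer: M ≅ ℤ^1 ⊕ ℤ/3 ⊕ ℤ/3

Derivation:
rank_ℚ(R)=2; free=3−2=1
SNF(R) diag = [3, 3] → torsion [3, 3]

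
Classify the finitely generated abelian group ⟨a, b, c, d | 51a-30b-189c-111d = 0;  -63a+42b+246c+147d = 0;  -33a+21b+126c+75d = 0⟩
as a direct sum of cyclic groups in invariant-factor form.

rank_ℚ(R)=3; free=4−3=1
SNF(R) diag = [3, 3, 9] → torsion [3, 3, 9]

Answer: M ≅ ℤ^1 ⊕ ℤ/3 ⊕ ℤ/3 ⊕ ℤ/9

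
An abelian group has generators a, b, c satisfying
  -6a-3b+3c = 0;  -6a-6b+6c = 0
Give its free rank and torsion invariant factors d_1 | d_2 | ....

Answer: M ≅ ℤ^1 ⊕ ℤ/3 ⊕ ℤ/6

Derivation:
rank_ℚ(R)=2; free=3−2=1
SNF(R) diag = [3, 6] → torsion [3, 6]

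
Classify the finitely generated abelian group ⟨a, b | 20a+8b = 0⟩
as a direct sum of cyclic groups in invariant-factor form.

rank_ℚ(R)=1; free=2−1=1
SNF(R) diag = [4] → torsion [4]

Answer: M ≅ ℤ^1 ⊕ ℤ/4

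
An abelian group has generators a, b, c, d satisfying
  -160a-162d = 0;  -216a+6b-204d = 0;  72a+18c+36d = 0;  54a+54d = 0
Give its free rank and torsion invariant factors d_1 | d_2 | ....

rank_ℚ(R)=4; free=4−4=0
SNF(R) diag = [2, 6, 18, 54] → torsion [2, 6, 18, 54]

Answer: M ≅ ℤ/2 ⊕ ℤ/6 ⊕ ℤ/18 ⊕ ℤ/54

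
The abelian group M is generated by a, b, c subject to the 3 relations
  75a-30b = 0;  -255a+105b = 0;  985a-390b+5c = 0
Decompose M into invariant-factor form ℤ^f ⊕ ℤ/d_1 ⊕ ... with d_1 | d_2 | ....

rank_ℚ(R)=3; free=3−3=0
SNF(R) diag = [5, 15, 15] → torsion [5, 15, 15]

Answer: M ≅ ℤ/5 ⊕ ℤ/15 ⊕ ℤ/15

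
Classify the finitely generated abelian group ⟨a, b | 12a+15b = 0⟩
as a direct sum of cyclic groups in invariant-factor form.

Answer: M ≅ ℤ^1 ⊕ ℤ/3

Derivation:
rank_ℚ(R)=1; free=2−1=1
SNF(R) diag = [3] → torsion [3]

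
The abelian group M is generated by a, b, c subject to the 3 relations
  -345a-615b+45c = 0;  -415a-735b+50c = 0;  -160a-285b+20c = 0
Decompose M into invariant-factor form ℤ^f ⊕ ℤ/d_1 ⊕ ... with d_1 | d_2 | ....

Answer: M ≅ ℤ/5 ⊕ ℤ/15 ⊕ ℤ/15

Derivation:
rank_ℚ(R)=3; free=3−3=0
SNF(R) diag = [5, 15, 15] → torsion [5, 15, 15]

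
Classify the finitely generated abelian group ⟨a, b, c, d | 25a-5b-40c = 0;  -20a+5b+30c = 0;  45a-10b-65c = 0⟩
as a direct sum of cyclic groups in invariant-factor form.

rank_ℚ(R)=3; free=4−3=1
SNF(R) diag = [5, 5, 5] → torsion [5, 5, 5]

Answer: M ≅ ℤ^1 ⊕ ℤ/5 ⊕ ℤ/5 ⊕ ℤ/5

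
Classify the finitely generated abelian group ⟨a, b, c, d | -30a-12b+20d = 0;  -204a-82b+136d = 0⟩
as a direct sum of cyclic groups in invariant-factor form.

rank_ℚ(R)=2; free=4−2=2
SNF(R) diag = [2, 2] → torsion [2, 2]

Answer: M ≅ ℤ^2 ⊕ ℤ/2 ⊕ ℤ/2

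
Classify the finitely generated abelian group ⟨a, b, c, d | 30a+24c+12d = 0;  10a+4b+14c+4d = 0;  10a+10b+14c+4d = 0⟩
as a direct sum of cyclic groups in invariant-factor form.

rank_ℚ(R)=3; free=4−3=1
SNF(R) diag = [2, 6, 18] → torsion [2, 6, 18]

Answer: M ≅ ℤ^1 ⊕ ℤ/2 ⊕ ℤ/6 ⊕ ℤ/18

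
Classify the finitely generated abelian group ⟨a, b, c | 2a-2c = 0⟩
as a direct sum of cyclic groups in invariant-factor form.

rank_ℚ(R)=1; free=3−1=2
SNF(R) diag = [2] → torsion [2]

Answer: M ≅ ℤ^2 ⊕ ℤ/2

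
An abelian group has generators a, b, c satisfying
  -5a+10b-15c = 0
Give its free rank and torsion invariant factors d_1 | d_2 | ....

rank_ℚ(R)=1; free=3−1=2
SNF(R) diag = [5] → torsion [5]

Answer: M ≅ ℤ^2 ⊕ ℤ/5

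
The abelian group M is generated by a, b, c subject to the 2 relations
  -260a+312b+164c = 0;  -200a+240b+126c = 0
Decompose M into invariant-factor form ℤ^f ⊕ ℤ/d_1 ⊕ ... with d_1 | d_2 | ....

Answer: M ≅ ℤ^1 ⊕ ℤ/2 ⊕ ℤ/4

Derivation:
rank_ℚ(R)=2; free=3−2=1
SNF(R) diag = [2, 4] → torsion [2, 4]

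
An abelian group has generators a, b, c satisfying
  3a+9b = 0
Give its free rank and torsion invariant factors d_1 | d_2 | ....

Answer: M ≅ ℤ^2 ⊕ ℤ/3

Derivation:
rank_ℚ(R)=1; free=3−1=2
SNF(R) diag = [3] → torsion [3]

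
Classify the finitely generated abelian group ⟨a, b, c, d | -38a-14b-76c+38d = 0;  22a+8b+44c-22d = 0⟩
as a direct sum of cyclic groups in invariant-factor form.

rank_ℚ(R)=2; free=4−2=2
SNF(R) diag = [2, 2] → torsion [2, 2]

Answer: M ≅ ℤ^2 ⊕ ℤ/2 ⊕ ℤ/2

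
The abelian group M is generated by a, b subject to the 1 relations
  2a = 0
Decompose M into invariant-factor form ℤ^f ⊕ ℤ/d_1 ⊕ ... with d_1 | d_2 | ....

rank_ℚ(R)=1; free=2−1=1
SNF(R) diag = [2] → torsion [2]

Answer: M ≅ ℤ^1 ⊕ ℤ/2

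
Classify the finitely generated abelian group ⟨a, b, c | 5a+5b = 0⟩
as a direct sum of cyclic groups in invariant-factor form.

rank_ℚ(R)=1; free=3−1=2
SNF(R) diag = [5] → torsion [5]

Answer: M ≅ ℤ^2 ⊕ ℤ/5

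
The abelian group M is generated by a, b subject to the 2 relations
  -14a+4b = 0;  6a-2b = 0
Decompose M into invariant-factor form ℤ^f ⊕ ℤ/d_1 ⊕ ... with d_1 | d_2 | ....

rank_ℚ(R)=2; free=2−2=0
SNF(R) diag = [2, 2] → torsion [2, 2]

Answer: M ≅ ℤ/2 ⊕ ℤ/2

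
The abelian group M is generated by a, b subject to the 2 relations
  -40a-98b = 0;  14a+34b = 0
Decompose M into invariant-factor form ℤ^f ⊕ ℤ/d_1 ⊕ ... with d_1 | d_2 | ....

rank_ℚ(R)=2; free=2−2=0
SNF(R) diag = [2, 6] → torsion [2, 6]

Answer: M ≅ ℤ/2 ⊕ ℤ/6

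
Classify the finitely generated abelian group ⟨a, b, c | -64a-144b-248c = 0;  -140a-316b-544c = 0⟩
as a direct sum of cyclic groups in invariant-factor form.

rank_ℚ(R)=2; free=3−2=1
SNF(R) diag = [4, 8] → torsion [4, 8]

Answer: M ≅ ℤ^1 ⊕ ℤ/4 ⊕ ℤ/8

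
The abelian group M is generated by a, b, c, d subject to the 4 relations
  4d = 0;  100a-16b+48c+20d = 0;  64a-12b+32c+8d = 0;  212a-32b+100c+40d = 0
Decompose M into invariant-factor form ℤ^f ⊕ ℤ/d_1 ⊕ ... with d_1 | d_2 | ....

rank_ℚ(R)=4; free=4−4=0
SNF(R) diag = [4, 4, 4, 4] → torsion [4, 4, 4, 4]

Answer: M ≅ ℤ/4 ⊕ ℤ/4 ⊕ ℤ/4 ⊕ ℤ/4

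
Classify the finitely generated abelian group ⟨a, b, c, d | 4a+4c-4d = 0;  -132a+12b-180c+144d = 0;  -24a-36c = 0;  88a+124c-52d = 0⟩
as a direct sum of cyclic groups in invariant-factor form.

Answer: M ≅ ℤ/4 ⊕ ℤ/12 ⊕ ℤ/12 ⊕ ℤ/36

Derivation:
rank_ℚ(R)=4; free=4−4=0
SNF(R) diag = [4, 12, 12, 36] → torsion [4, 12, 12, 36]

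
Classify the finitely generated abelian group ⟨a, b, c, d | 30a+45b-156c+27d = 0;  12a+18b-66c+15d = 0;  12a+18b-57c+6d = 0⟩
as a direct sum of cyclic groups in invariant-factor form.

Answer: M ≅ ℤ^1 ⊕ ℤ/3 ⊕ ℤ/3 ⊕ ℤ/9

Derivation:
rank_ℚ(R)=3; free=4−3=1
SNF(R) diag = [3, 3, 9] → torsion [3, 3, 9]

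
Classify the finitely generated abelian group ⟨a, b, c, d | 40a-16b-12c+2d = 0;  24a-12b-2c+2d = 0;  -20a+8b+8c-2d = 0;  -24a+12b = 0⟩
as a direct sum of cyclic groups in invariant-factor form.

rank_ℚ(R)=4; free=4−4=0
SNF(R) diag = [2, 2, 4, 12] → torsion [2, 2, 4, 12]

Answer: M ≅ ℤ/2 ⊕ ℤ/2 ⊕ ℤ/4 ⊕ ℤ/12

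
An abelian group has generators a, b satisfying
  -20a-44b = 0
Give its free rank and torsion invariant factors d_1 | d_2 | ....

rank_ℚ(R)=1; free=2−1=1
SNF(R) diag = [4] → torsion [4]

Answer: M ≅ ℤ^1 ⊕ ℤ/4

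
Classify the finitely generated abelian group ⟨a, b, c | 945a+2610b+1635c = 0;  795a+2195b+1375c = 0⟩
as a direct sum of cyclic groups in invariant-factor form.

rank_ℚ(R)=2; free=3−2=1
SNF(R) diag = [5, 15] → torsion [5, 15]

Answer: M ≅ ℤ^1 ⊕ ℤ/5 ⊕ ℤ/15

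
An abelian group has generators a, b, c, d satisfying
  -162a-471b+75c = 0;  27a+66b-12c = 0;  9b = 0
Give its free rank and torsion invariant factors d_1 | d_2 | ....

rank_ℚ(R)=3; free=4−3=1
SNF(R) diag = [3, 9, 27] → torsion [3, 9, 27]

Answer: M ≅ ℤ^1 ⊕ ℤ/3 ⊕ ℤ/9 ⊕ ℤ/27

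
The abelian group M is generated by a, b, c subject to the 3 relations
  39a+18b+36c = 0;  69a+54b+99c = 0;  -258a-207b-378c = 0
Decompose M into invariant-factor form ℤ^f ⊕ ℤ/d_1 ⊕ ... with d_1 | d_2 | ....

rank_ℚ(R)=3; free=3−3=0
SNF(R) diag = [3, 9, 9] → torsion [3, 9, 9]

Answer: M ≅ ℤ/3 ⊕ ℤ/9 ⊕ ℤ/9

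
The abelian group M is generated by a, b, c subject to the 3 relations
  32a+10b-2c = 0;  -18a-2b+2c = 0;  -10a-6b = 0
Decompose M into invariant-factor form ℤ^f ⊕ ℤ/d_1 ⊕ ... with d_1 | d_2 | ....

Answer: M ≅ ℤ/2 ⊕ ℤ/2 ⊕ ℤ/2

Derivation:
rank_ℚ(R)=3; free=3−3=0
SNF(R) diag = [2, 2, 2] → torsion [2, 2, 2]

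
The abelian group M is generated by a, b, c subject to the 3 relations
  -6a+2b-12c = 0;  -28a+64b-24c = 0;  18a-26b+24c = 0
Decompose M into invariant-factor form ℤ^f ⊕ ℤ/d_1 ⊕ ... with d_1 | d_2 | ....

Answer: M ≅ ℤ/2 ⊕ ℤ/4 ⊕ ℤ/12

Derivation:
rank_ℚ(R)=3; free=3−3=0
SNF(R) diag = [2, 4, 12] → torsion [2, 4, 12]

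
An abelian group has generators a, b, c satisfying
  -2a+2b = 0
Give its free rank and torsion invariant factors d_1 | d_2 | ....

rank_ℚ(R)=1; free=3−1=2
SNF(R) diag = [2] → torsion [2]

Answer: M ≅ ℤ^2 ⊕ ℤ/2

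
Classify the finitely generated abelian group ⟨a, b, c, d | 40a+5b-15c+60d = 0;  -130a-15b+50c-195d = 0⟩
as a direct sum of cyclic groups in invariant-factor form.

Answer: M ≅ ℤ^2 ⊕ ℤ/5 ⊕ ℤ/5

Derivation:
rank_ℚ(R)=2; free=4−2=2
SNF(R) diag = [5, 5] → torsion [5, 5]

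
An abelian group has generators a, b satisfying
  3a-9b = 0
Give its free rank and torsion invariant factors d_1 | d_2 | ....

rank_ℚ(R)=1; free=2−1=1
SNF(R) diag = [3] → torsion [3]

Answer: M ≅ ℤ^1 ⊕ ℤ/3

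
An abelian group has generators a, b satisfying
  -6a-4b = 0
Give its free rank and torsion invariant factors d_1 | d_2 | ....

Answer: M ≅ ℤ^1 ⊕ ℤ/2

Derivation:
rank_ℚ(R)=1; free=2−1=1
SNF(R) diag = [2] → torsion [2]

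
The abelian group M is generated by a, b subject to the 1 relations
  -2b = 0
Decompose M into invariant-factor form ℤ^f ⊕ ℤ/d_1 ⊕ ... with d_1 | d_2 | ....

rank_ℚ(R)=1; free=2−1=1
SNF(R) diag = [2] → torsion [2]

Answer: M ≅ ℤ^1 ⊕ ℤ/2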